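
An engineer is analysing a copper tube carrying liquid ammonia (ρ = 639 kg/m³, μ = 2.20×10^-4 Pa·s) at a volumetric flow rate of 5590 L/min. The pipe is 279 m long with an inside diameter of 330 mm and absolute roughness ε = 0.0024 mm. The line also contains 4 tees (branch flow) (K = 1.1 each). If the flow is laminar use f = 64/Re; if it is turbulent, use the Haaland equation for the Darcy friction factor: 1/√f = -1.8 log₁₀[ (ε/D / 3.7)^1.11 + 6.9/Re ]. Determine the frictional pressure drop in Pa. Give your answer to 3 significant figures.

Q = 5590 L/min = 5590/60000 = 0.09317 m³/s.
Cross-sectional area A = πD²/4 = π(0.33)²/4 = 0.08553 m²; mean velocity V = Q/A = 0.09317/0.08553 = 1.089 m/s.
Reynolds number Re = ρVD/μ = 639 · 1.089 · 0.33 / 0.00022 = 1.044e+06.
Re > 4000 → turbulent. Relative roughness ε/D = 2.4e-06/0.33 = 7.27e-06. Haaland: 1/√f = -1.8 log₁₀[(7.27e-06/3.7)^1.11 + 6.9/1.044e+06] = -1.8 log₁₀[4.63e-07 + 6.61e-06] = 9.271, so f = 0.01163.
Total minor-loss coefficient ΣK = 4·1.1 = 4.4.
ΔP = [f·L/D + ΣK]·(ρV²/2) = [0.01163·279/0.33 + 4.4]·(639·1.089²/2) = [9.837 + 4.4]·379.1 = 5397 Pa.

ΔP ≈ 5400 Pa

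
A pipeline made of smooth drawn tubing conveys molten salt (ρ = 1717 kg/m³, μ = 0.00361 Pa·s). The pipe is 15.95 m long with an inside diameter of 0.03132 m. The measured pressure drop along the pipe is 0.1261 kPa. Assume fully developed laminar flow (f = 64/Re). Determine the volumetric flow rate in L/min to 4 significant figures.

Q ≈ 3.103 L/min

For laminar flow, f = 64/Re with Re = ρVD/μ, so Darcy-Weisbach reduces to ΔP = 32μLV/D². Solving for V: V = ΔP·D²/(32μL) = 126.1·(0.03132)²/(32·0.00361·15.95) = 0.06713 m/s.
Check: Re = ρVD/μ = 1717·0.06713·0.03132/0.00361 = 1000 < 2300, so the laminar assumption holds.
Q = V·A = 0.06713·(π/4·0.03132²) = 5.172e-05 m³/s = 3.103 L/min.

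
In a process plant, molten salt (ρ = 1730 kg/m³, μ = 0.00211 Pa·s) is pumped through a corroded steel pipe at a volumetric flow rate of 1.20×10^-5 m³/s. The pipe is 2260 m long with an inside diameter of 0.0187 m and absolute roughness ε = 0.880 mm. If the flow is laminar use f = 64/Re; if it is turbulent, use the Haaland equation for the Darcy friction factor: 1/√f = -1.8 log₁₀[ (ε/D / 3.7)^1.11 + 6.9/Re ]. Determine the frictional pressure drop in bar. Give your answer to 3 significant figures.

Cross-sectional area A = πD²/4 = π(0.0187)²/4 = 0.0002746 m²; mean velocity V = Q/A = 1.2e-05/0.0002746 = 0.04369 m/s.
Reynolds number Re = ρVD/μ = 1730 · 0.04369 · 0.0187 / 0.00211 = 669.9.
Re < 2300 → laminar flow, so f = 64/Re = 64/669.9 = 0.09554 (the turbulent correlation is not needed).
Darcy-Weisbach: ΔP = f(L/D)(ρV²/2) = 0.09554·(2260/0.0187)·(1730·0.04369²/2) = 0.09554·1.209e+05·1.651 = 1.907e+04 Pa.
ΔP = 1.907e+04 Pa = 0.191 bar.

ΔP ≈ 0.191 bar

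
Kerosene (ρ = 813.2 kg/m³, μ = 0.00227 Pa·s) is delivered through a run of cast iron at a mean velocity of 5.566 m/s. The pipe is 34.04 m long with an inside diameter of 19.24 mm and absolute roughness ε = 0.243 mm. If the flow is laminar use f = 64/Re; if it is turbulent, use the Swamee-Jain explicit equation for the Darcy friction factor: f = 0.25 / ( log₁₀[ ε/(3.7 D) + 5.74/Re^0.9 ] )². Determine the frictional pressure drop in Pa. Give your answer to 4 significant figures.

Reynolds number Re = ρVD/μ = 813.2 · 5.566 · 0.01924 / 0.00227 = 3.836e+04.
Re > 4000 → turbulent. Relative roughness ε/D = 0.000243/0.01924 = 0.0126. Swamee-Jain: f = 0.25/(log₁₀[0.0126/3.7 + 5.74/3.836e+04^0.9])² = 0.25/(log₁₀[0.00341 + 0.00043])² = 0.25/(-2.415)² = 0.04286.
Darcy-Weisbach: ΔP = f(L/D)(ρV²/2) = 0.04286·(34.04/0.01924)·(813.2·5.566²/2) = 0.04286·1769·1.26e+04 = 9.551e+05 Pa.

ΔP ≈ 955100 Pa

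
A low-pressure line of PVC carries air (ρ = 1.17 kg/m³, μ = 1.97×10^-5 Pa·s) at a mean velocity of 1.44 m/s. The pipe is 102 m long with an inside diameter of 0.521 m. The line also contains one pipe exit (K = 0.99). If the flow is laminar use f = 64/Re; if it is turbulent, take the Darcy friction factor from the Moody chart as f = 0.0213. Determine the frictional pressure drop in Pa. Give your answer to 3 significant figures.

Reynolds number Re = ρVD/μ = 1.17 · 1.44 · 0.521 / 1.97e-05 = 4.456e+04.
Re > 4000 → turbulent; use the Moody-chart value f = 0.0213.
Total minor-loss coefficient ΣK = 1·0.99 = 0.99.
ΔP = [f·L/D + ΣK]·(ρV²/2) = [0.0213·102/0.521 + 0.99]·(1.17·1.44²/2) = [4.17 + 0.99]·1.213 = 6.259 Pa.

ΔP ≈ 6.26 Pa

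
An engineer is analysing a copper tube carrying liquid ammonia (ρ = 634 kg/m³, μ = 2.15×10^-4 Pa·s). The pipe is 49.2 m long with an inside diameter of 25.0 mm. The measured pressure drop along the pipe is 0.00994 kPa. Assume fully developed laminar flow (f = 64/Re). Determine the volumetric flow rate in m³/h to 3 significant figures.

Q ≈ 0.0324 m³/h

For laminar flow, f = 64/Re with Re = ρVD/μ, so Darcy-Weisbach reduces to ΔP = 32μLV/D². Solving for V: V = ΔP·D²/(32μL) = 9.94·(0.025)²/(32·0.000215·49.2) = 0.01835 m/s.
Check: Re = ρVD/μ = 634·0.01835·0.025/0.000215 = 1353 < 2300, so the laminar assumption holds.
Q = V·A = 0.01835·(π/4·0.025²) = 9.009e-06 m³/s = 0.0324 m³/h.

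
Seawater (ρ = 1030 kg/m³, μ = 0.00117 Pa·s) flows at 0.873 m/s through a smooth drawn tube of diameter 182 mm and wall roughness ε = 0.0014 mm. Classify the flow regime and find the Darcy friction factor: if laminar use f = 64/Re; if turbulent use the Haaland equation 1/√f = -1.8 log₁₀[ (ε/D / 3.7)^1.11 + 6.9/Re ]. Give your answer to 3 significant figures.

f ≈ 0.0167

Re = ρVD/μ = 1030·0.873·0.182/0.00117 = 1.399e+05.
Re > 4000 → turbulent. ε/D = 1.4e-06/0.182 = 7.69e-06; Haaland: 1/√f = -1.8 log₁₀[4.93e-07 + 4.93e-05] = 7.745, so f = 0.01667.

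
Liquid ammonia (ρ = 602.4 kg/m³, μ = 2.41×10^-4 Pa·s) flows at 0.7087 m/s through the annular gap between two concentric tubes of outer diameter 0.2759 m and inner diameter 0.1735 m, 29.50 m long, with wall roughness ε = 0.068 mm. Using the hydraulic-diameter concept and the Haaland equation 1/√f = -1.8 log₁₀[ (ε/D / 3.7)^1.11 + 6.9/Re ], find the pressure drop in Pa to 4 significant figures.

Hydraulic diameter D_h = 4A/P = D_o - D_i = 0.2759 - 0.1735 = 0.1024 m.
Re = ρVD_h/μ = 602.4·0.7087·0.1024/0.000241 = 1.814e+05.
ε/D_h = 6.8e-05/0.1024 = 0.000664; Haaland gives 1/√f = -1.8 log₁₀[6.95e-05+3.8e-05] = 7.143, so f = 0.0196.
ΔP = f(L/D_h)(ρV²/2) = 0.0196·29.5/0.1024·151.3 = 854.1 Pa.

ΔP ≈ 854.1 Pa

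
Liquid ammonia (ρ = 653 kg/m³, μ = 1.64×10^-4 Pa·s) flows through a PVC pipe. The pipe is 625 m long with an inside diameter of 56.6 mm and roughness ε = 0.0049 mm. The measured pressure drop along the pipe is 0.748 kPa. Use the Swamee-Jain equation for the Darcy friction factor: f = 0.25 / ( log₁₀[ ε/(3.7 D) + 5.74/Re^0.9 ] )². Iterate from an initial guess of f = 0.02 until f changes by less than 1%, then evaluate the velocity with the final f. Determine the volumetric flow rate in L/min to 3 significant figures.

Rearranging Darcy-Weisbach: V = √(2·ΔP·D/(f·L·ρ)). With ε/D = 4.9e-06/0.0566 = 8.66e-05, iterate starting from f = 0.02:
  f = 0.02 → V = √(2·748·0.0566/(0.02·625·653)) = 0.1019 m/s; Re = ρVD/μ = 2.295e+04; f → 0.02518
  f = 0.02518 → V = 0.09078 m/s; Re = 2.046e+04; f → 0.02589
  f = 0.02589 → V = 0.08952 m/s; Re = 2.018e+04; f → 0.02597
Converged (Δf/f < 1%). With the final f = 0.02597: V = √(2·748·0.0566/(0.02597·625·653)) = 0.08937 m/s.
Q = V·A = 0.08937·(π/4·0.0566²) = 0.0002249 m³/s = 13.5 L/min.

Q ≈ 13.5 L/min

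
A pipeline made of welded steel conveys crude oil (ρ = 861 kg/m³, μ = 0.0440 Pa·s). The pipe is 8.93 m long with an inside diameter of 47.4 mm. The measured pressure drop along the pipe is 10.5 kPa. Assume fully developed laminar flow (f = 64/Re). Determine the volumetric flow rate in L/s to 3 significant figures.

For laminar flow, f = 64/Re with Re = ρVD/μ, so Darcy-Weisbach reduces to ΔP = 32μLV/D². Solving for V: V = ΔP·D²/(32μL) = 1.05e+04·(0.0474)²/(32·0.044·8.93) = 1.876 m/s.
Check: Re = ρVD/μ = 861·1.876·0.0474/0.044 = 1740 < 2300, so the laminar assumption holds.
Q = V·A = 1.876·(π/4·0.0474²) = 0.003311 m³/s = 3.31 L/s.

Q ≈ 3.31 L/s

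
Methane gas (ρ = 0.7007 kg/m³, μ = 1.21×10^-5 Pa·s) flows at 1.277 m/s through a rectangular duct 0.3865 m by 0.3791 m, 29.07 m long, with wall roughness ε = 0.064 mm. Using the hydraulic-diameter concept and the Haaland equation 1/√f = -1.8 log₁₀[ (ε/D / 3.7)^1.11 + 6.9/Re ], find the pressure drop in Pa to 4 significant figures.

Hydraulic diameter D_h = 4A/P = 4·(0.3865·0.3791)/(2·(0.3865+0.3791)) = 0.5861/1.531 = 0.3828 m.
Re = ρVD_h/μ = 0.7007·1.277·0.3828/1.21e-05 = 2.831e+04.
ε/D_h = 6.4e-05/0.3828 = 0.000167; Haaland gives 1/√f = -1.8 log₁₀[1.5e-05+0.000244] = 6.457, so f = 0.02399.
ΔP = f(L/D_h)(ρV²/2) = 0.02399·29.07/0.3828·0.5713 = 1.041 Pa.

ΔP ≈ 1.041 Pa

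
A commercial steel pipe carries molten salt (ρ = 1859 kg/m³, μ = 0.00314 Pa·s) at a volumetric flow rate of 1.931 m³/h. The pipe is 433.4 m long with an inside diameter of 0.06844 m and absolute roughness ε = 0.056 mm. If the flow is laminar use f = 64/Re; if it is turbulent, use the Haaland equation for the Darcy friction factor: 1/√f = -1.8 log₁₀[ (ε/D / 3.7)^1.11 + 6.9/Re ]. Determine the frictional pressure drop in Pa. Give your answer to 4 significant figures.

Q = 1.931 m³/h = 1.931/3600 = 0.0005364 m³/s.
Cross-sectional area A = πD²/4 = π(0.06844)²/4 = 0.003679 m²; mean velocity V = Q/A = 0.0005364/0.003679 = 0.1458 m/s.
Reynolds number Re = ρVD/μ = 1859 · 0.1458 · 0.06844 / 0.00314 = 5908.
Re > 4000 → turbulent. Relative roughness ε/D = 5.6e-05/0.06844 = 0.000818. Haaland: 1/√f = -1.8 log₁₀[(0.000818/3.7)^1.11 + 6.9/5908] = -1.8 log₁₀[8.76e-05 + 0.00117] = 5.222, so f = 0.03667.
Darcy-Weisbach: ΔP = f(L/D)(ρV²/2) = 0.03667·(433.4/0.06844)·(1859·0.1458²/2) = 0.03667·6333·19.76 = 4589 Pa.

ΔP ≈ 4589 Pa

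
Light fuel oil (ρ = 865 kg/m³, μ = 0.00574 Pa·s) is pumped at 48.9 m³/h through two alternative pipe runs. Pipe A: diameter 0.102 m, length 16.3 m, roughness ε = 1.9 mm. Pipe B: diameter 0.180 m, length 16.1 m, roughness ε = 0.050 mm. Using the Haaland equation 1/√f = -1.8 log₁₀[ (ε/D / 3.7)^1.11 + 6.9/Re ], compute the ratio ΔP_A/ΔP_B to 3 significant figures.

ΔP_A/ΔP_B ≈ 29.9

Pipe A: V = Q/A = 0.01358/0.008171 = 1.662 m/s; Re = 2.555e+04; ε/D = 0.0186; Haaland → f = 0.04895; ΔP_A = f(L/D)(ρV²/2) = 9349 Pa.
Pipe B: V = Q/A = 0.01358/0.02545 = 0.5338 m/s; Re = 1.448e+04; ε/D = 0.000278; Haaland → f = 0.02837; ΔP_B = f(L/D)(ρV²/2) = 312.7 Pa.
ΔP_A/ΔP_B = 9349/312.7 = 29.9.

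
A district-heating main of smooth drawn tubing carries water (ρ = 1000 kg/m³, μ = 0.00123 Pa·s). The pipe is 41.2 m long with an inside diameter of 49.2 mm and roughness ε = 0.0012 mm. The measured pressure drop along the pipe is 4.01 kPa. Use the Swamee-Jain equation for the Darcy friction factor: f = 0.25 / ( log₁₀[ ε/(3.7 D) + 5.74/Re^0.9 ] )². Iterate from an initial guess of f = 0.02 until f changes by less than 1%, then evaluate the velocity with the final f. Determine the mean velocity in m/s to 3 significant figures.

Rearranging Darcy-Weisbach: V = √(2·ΔP·D/(f·L·ρ)). With ε/D = 1.2e-06/0.0492 = 2.44e-05, iterate starting from f = 0.02:
  f = 0.02 → V = √(2·4010·0.0492/(0.02·41.2·1000)) = 0.692 m/s; Re = ρVD/μ = 2.768e+04; f → 0.0239
  f = 0.0239 → V = 0.633 m/s; Re = 2.532e+04; f → 0.02442
  f = 0.02442 → V = 0.6263 m/s; Re = 2.505e+04; f → 0.02448
Converged (Δf/f < 1%). With the final f = 0.02448: V = √(2·4010·0.0492/(0.02448·41.2·1000)) = 0.6254 m/s.

V ≈ 0.625 m/s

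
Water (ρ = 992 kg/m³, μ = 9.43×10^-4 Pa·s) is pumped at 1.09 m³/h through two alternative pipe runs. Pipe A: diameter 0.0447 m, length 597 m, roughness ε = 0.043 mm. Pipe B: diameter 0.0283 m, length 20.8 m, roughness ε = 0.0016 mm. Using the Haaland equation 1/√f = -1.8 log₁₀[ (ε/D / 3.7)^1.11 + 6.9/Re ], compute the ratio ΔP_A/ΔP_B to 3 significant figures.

ΔP_A/ΔP_B ≈ 3.42

Pipe A: V = Q/A = 0.0003028/0.001569 = 0.1929 m/s; Re = 9072; ε/D = 0.000962; Haaland → f = 0.0329; ΔP_A = f(L/D)(ρV²/2) = 8114 Pa.
Pipe B: V = Q/A = 0.0003028/0.000629 = 0.4814 m/s; Re = 1.433e+04; ε/D = 5.65e-05; Haaland → f = 0.02811; ΔP_B = f(L/D)(ρV²/2) = 2375 Pa.
ΔP_A/ΔP_B = 8114/2375 = 3.42.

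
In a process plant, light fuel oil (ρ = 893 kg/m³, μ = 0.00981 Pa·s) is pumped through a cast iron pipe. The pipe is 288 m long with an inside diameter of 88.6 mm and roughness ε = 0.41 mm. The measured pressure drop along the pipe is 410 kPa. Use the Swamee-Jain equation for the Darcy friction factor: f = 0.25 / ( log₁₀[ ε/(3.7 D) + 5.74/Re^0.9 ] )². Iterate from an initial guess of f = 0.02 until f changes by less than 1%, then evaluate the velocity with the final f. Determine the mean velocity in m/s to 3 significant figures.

Rearranging Darcy-Weisbach: V = √(2·ΔP·D/(f·L·ρ)). With ε/D = 0.00041/0.0886 = 0.00463, iterate starting from f = 0.02:
  f = 0.02 → V = √(2·4.1e+05·0.0886/(0.02·288·893)) = 3.758 m/s; Re = ρVD/μ = 3.031e+04; f → 0.03308
  f = 0.03308 → V = 2.922 m/s; Re = 2.357e+04; f → 0.03386
  f = 0.03386 → V = 2.889 m/s; Re = 2.33e+04; f → 0.0339
Converged (Δf/f < 1%). With the final f = 0.0339: V = √(2·4.1e+05·0.0886/(0.0339·288·893)) = 2.887 m/s.

V ≈ 2.89 m/s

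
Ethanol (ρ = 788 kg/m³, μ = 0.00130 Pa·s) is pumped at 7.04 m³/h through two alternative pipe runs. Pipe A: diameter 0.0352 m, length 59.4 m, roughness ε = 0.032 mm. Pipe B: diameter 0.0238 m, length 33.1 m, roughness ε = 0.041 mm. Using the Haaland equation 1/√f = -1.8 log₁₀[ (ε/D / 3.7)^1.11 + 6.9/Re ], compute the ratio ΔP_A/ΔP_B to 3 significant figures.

ΔP_A/ΔP_B ≈ 0.243

Pipe A: V = Q/A = 0.001956/0.0009731 = 2.01 m/s; Re = 4.288e+04; ε/D = 0.000909; Haaland → f = 0.024; ΔP_A = f(L/D)(ρV²/2) = 6.444e+04 Pa.
Pipe B: V = Q/A = 0.001956/0.0004449 = 4.396 m/s; Re = 6.341e+04; ε/D = 0.00172; Haaland → f = 0.02505; ΔP_B = f(L/D)(ρV²/2) = 2.652e+05 Pa.
ΔP_A/ΔP_B = 6.444e+04/2.652e+05 = 0.243.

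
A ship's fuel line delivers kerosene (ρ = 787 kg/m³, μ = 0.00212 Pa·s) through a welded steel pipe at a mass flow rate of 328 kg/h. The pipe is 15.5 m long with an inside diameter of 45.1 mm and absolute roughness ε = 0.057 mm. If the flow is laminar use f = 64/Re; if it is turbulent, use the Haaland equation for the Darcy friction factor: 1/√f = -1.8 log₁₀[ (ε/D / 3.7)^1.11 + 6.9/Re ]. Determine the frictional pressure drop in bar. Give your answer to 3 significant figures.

ṁ = 328 kg/h = 328/3600 = 0.09111 kg/s.
A = πD²/4 = π(0.0451)²/4 = 0.001598 m²; mean velocity V = ṁ/(ρA) = 0.09111/(787 · 0.001598) = 0.07247 m/s.
Reynolds number Re = ρVD/μ = 787 · 0.07247 · 0.0451 / 0.00212 = 1213.
Re < 2300 → laminar flow, so f = 64/Re = 64/1213 = 0.05275 (the turbulent correlation is not needed).
Darcy-Weisbach: ΔP = f(L/D)(ρV²/2) = 0.05275·(15.5/0.0451)·(787·0.07247²/2) = 0.05275·343.7·2.067 = 37.46 Pa.
ΔP = 37.46 Pa = 3.75×10^-4 bar.

ΔP ≈ 3.75×10^-4 bar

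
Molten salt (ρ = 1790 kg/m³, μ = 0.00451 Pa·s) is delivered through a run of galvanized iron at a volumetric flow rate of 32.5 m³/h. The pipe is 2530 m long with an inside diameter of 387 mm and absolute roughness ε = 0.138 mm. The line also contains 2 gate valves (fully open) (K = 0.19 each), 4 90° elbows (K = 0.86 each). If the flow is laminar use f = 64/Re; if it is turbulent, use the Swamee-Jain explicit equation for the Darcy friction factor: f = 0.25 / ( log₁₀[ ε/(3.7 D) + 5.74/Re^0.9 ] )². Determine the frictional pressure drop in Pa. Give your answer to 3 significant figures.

ΔP ≈ 1060 Pa

Q = 32.5 m³/h = 32.5/3600 = 0.009028 m³/s.
Cross-sectional area A = πD²/4 = π(0.387)²/4 = 0.1176 m²; mean velocity V = Q/A = 0.009028/0.1176 = 0.07675 m/s.
Reynolds number Re = ρVD/μ = 1790 · 0.07675 · 0.387 / 0.00451 = 1.179e+04.
Re > 4000 → turbulent. Relative roughness ε/D = 0.000138/0.387 = 0.000357. Swamee-Jain: f = 0.25/(log₁₀[0.000357/3.7 + 5.74/1.179e+04^0.9])² = 0.25/(log₁₀[9.64e-05 + 0.00124])² = 0.25/(-2.873)² = 0.03029.
Total minor-loss coefficient ΣK = 2·0.19 + 4·0.86 = 3.82.
ΔP = [f·L/D + ΣK]·(ρV²/2) = [0.03029·2530/0.387 + 3.82]·(1790·0.07675²/2) = [198 + 3.82]·5.272 = 1064 Pa.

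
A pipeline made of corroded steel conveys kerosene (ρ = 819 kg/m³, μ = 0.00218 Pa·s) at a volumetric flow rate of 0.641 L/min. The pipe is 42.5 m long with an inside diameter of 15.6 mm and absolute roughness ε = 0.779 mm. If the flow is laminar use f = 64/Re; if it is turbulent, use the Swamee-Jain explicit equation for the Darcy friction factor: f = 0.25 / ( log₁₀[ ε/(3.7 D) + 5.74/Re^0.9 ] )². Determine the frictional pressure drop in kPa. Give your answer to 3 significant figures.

ΔP ≈ 0.681 kPa

Q = 0.641 L/min = 0.641/60000 = 1.068e-05 m³/s.
Cross-sectional area A = πD²/4 = π(0.0156)²/4 = 0.0001911 m²; mean velocity V = Q/A = 1.068e-05/0.0001911 = 0.05589 m/s.
Reynolds number Re = ρVD/μ = 819 · 0.05589 · 0.0156 / 0.00218 = 327.6.
Re < 2300 → laminar flow, so f = 64/Re = 64/327.6 = 0.1954 (the turbulent correlation is not needed).
Darcy-Weisbach: ΔP = f(L/D)(ρV²/2) = 0.1954·(42.5/0.0156)·(819·0.05589²/2) = 0.1954·2724·1.279 = 680.9 Pa.
ΔP = 680.9 Pa = 0.681 kPa.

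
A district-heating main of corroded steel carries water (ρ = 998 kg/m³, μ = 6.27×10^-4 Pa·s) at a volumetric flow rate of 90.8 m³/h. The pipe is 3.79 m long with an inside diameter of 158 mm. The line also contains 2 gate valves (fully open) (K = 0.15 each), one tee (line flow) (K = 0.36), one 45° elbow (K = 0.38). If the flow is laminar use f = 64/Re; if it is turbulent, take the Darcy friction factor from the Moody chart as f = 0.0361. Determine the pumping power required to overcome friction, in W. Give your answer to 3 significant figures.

Q = 90.8 m³/h = 90.8/3600 = 0.02522 m³/s.
Cross-sectional area A = πD²/4 = π(0.158)²/4 = 0.01961 m²; mean velocity V = Q/A = 0.02522/0.01961 = 1.286 m/s.
Reynolds number Re = ρVD/μ = 998 · 1.286 · 0.158 / 0.000627 = 3.235e+05.
Re > 4000 → turbulent; use the Moody-chart value f = 0.0361.
Total minor-loss coefficient ΣK = 2·0.15 + 1·0.36 + 1·0.38 = 1.04.
ΔP = [f·L/D + ΣK]·(ρV²/2) = [0.0361·3.79/0.158 + 1.04]·(998·1.286²/2) = [0.8659 + 1.04]·825.8 = 1574 Pa.
Pumping power P = QΔP = 0.02522·1574 = 39.70 W = 39.7 W.

P ≈ 39.7 W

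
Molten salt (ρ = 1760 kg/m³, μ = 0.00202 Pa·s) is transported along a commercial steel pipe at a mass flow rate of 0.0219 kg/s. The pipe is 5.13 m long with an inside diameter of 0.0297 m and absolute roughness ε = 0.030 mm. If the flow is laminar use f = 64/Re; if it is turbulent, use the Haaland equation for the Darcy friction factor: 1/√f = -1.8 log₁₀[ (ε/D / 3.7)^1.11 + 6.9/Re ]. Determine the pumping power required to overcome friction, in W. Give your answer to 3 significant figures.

P ≈ 8.40×10^-5 W

A = πD²/4 = π(0.0297)²/4 = 0.0006928 m²; mean velocity V = ṁ/(ρA) = 0.0219/(1760 · 0.0006928) = 0.01796 m/s.
Reynolds number Re = ρVD/μ = 1760 · 0.01796 · 0.0297 / 0.00202 = 464.8.
Re < 2300 → laminar flow, so f = 64/Re = 64/464.8 = 0.1377 (the turbulent correlation is not needed).
Darcy-Weisbach: ΔP = f(L/D)(ρV²/2) = 0.1377·(5.13/0.0297)·(1760·0.01796²/2) = 0.1377·172.7·0.2839 = 6.752 Pa.
Q = ṁ/ρ = 0.0219/1760 = 1.244e-05 m³/s.
Pumping power P = QΔP = 1.244e-05·6.752 = 8.402×10^-5 W = 8.40×10^-5 W.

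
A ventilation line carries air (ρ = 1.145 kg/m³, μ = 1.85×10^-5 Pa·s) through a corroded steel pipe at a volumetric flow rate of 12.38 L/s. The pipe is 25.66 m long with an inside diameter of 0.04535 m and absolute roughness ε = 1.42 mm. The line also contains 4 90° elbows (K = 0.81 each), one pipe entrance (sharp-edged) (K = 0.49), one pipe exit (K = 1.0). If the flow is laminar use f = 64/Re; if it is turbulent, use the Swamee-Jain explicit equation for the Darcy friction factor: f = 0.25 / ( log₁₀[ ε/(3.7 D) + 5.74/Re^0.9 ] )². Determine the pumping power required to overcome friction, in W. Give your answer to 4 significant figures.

P ≈ 16.16 W

Q = 12.38 L/s = 12.38/1000 = 0.01238 m³/s.
Cross-sectional area A = πD²/4 = π(0.04535)²/4 = 0.001615 m²; mean velocity V = Q/A = 0.01238/0.001615 = 7.664 m/s.
Reynolds number Re = ρVD/μ = 1.145 · 7.664 · 0.04535 / 1.85e-05 = 2.151e+04.
Re > 4000 → turbulent. Relative roughness ε/D = 0.00142/0.04535 = 0.0313. Swamee-Jain: f = 0.25/(log₁₀[0.0313/3.7 + 5.74/2.151e+04^0.9])² = 0.25/(log₁₀[0.00846 + 0.000724])² = 0.25/(-2.037)² = 0.06026.
Total minor-loss coefficient ΣK = 4·0.81 + 1·0.49 + 1·1 = 4.73.
ΔP = [f·L/D + ΣK]·(ρV²/2) = [0.06026·25.66/0.04535 + 4.73]·(1.145·7.664²/2) = [34.1 + 4.73]·33.63 = 1306 Pa.
Pumping power P = QΔP = 0.01238·1306 = 16.165 W = 16.16 W.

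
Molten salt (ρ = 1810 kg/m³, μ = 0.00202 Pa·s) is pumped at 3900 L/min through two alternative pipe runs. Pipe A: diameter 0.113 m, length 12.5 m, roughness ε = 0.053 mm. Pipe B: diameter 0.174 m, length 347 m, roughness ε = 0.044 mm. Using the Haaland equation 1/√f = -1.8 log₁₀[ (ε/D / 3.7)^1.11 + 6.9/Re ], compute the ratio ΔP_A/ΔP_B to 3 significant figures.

Pipe A: V = Q/A = 0.065/0.01003 = 6.481 m/s; Re = 6.563e+05; ε/D = 0.000469; Haaland → f = 0.01718; ΔP_A = f(L/D)(ρV²/2) = 7.225e+04 Pa.
Pipe B: V = Q/A = 0.065/0.02378 = 2.734 m/s; Re = 4.262e+05; ε/D = 0.000253; Haaland → f = 0.01596; ΔP_B = f(L/D)(ρV²/2) = 2.152e+05 Pa.
ΔP_A/ΔP_B = 7.225e+04/2.152e+05 = 0.336.

ΔP_A/ΔP_B ≈ 0.336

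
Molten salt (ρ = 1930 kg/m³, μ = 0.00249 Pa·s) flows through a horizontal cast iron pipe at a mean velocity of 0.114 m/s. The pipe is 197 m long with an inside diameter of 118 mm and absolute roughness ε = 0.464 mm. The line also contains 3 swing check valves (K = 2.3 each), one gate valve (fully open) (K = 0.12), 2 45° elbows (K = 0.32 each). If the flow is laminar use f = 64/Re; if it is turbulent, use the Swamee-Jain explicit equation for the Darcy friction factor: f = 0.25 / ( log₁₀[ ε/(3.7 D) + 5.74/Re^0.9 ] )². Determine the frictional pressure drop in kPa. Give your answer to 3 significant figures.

Reynolds number Re = ρVD/μ = 1930 · 0.114 · 0.118 / 0.00249 = 1.043e+04.
Re > 4000 → turbulent. Relative roughness ε/D = 0.000464/0.118 = 0.00393. Swamee-Jain: f = 0.25/(log₁₀[0.00393/3.7 + 5.74/1.043e+04^0.9])² = 0.25/(log₁₀[0.00106 + 0.00139])² = 0.25/(-2.611)² = 0.03668.
Total minor-loss coefficient ΣK = 3·2.3 + 1·0.12 + 2·0.32 = 7.66.
ΔP = [f·L/D + ΣK]·(ρV²/2) = [0.03668·197/0.118 + 7.66]·(1930·0.114²/2) = [61.24 + 7.66]·12.54 = 864.1 Pa.
ΔP = 864.1 Pa = 0.864 kPa.

ΔP ≈ 0.864 kPa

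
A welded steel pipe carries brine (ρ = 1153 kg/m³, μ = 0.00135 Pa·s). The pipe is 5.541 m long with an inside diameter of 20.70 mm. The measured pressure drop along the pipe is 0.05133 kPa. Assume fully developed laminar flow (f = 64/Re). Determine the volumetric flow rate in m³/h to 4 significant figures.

Q ≈ 0.1113 m³/h

For laminar flow, f = 64/Re with Re = ρVD/μ, so Darcy-Weisbach reduces to ΔP = 32μLV/D². Solving for V: V = ΔP·D²/(32μL) = 51.33·(0.0207)²/(32·0.00135·5.541) = 0.09188 m/s.
Check: Re = ρVD/μ = 1153·0.09188·0.0207/0.00135 = 1624 < 2300, so the laminar assumption holds.
Q = V·A = 0.09188·(π/4·0.0207²) = 3.092e-05 m³/s = 0.1113 m³/h.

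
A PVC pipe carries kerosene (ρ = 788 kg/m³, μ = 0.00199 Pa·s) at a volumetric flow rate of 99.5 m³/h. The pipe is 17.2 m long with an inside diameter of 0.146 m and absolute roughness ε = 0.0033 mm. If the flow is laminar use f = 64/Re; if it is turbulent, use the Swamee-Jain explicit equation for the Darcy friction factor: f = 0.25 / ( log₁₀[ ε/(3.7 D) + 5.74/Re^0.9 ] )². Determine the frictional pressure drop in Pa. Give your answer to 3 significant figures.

ΔP ≈ 2300 Pa

Q = 99.5 m³/h = 99.5/3600 = 0.02764 m³/s.
Cross-sectional area A = πD²/4 = π(0.146)²/4 = 0.01674 m²; mean velocity V = Q/A = 0.02764/0.01674 = 1.651 m/s.
Reynolds number Re = ρVD/μ = 788 · 1.651 · 0.146 / 0.00199 = 9.544e+04.
Re > 4000 → turbulent. Relative roughness ε/D = 3.3e-06/0.146 = 2.26e-05. Swamee-Jain: f = 0.25/(log₁₀[2.26e-05/3.7 + 5.74/9.544e+04^0.9])² = 0.25/(log₁₀[6.11e-06 + 0.000189])² = 0.25/(-3.709)² = 0.01817.
Darcy-Weisbach: ΔP = f(L/D)(ρV²/2) = 0.01817·(17.2/0.146)·(788·1.651²/2) = 0.01817·117.8·1074 = 2299 Pa.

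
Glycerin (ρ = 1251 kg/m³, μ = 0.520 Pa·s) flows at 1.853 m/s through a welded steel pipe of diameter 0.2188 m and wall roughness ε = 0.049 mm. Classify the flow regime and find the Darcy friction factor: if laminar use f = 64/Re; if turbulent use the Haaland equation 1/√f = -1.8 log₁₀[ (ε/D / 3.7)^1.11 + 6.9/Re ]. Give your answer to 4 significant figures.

f ≈ 0.06562

Re = ρVD/μ = 1251·1.853·0.2188/0.52 = 975.4.
Re < 2300 → laminar, so f = 64/Re = 0.06562 (roughness is irrelevant in laminar flow).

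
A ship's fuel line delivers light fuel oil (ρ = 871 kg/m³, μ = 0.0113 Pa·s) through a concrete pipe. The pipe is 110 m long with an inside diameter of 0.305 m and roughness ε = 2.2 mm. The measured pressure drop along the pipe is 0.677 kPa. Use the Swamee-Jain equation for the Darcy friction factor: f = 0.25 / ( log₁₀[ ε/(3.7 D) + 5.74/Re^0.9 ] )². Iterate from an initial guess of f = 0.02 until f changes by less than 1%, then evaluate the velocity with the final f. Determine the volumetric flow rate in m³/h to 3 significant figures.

Rearranging Darcy-Weisbach: V = √(2·ΔP·D/(f·L·ρ)). With ε/D = 0.0022/0.305 = 0.00721, iterate starting from f = 0.02:
  f = 0.02 → V = √(2·677·0.305/(0.02·110·871)) = 0.4642 m/s; Re = ρVD/μ = 1.091e+04; f → 0.04052
  f = 0.04052 → V = 0.3261 m/s; Re = 7667; f → 0.0426
  f = 0.0426 → V = 0.3181 m/s; Re = 7478; f → 0.04277
Converged (Δf/f < 1%). With the final f = 0.04277: V = √(2·677·0.305/(0.04277·110·871)) = 0.3175 m/s.
Q = V·A = 0.3175·(π/4·0.305²) = 0.02319 m³/s = 83.5 m³/h.

Q ≈ 83.5 m³/h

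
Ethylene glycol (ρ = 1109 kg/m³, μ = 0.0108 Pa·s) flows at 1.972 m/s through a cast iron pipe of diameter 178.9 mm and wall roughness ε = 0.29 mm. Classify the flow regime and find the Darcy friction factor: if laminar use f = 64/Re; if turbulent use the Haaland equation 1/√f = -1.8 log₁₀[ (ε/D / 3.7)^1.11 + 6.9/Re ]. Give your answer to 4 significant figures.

Re = ρVD/μ = 1109·1.972·0.1789/0.0108 = 3.623e+04.
Re > 4000 → turbulent. ε/D = 0.00029/0.1789 = 0.00162; Haaland: 1/√f = -1.8 log₁₀[0.000187 + 0.00019] = 6.161, so f = 0.02634.

f ≈ 0.02634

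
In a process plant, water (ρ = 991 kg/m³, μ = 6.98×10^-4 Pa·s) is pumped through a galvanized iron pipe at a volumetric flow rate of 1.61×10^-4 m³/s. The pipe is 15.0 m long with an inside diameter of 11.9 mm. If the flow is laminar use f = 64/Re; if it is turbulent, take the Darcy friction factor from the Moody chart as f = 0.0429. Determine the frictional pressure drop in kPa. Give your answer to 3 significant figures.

Cross-sectional area A = πD²/4 = π(0.0119)²/4 = 0.0001112 m²; mean velocity V = Q/A = 0.000161/0.0001112 = 1.448 m/s.
Reynolds number Re = ρVD/μ = 991 · 1.448 · 0.0119 / 0.000698 = 2.446e+04.
Re > 4000 → turbulent; use the Moody-chart value f = 0.0429.
Darcy-Weisbach: ΔP = f(L/D)(ρV²/2) = 0.0429·(15/0.0119)·(991·1.448²/2) = 0.0429·1261·1038 = 5.615e+04 Pa.
ΔP = 5.615e+04 Pa = 56.1 kPa.

ΔP ≈ 56.1 kPa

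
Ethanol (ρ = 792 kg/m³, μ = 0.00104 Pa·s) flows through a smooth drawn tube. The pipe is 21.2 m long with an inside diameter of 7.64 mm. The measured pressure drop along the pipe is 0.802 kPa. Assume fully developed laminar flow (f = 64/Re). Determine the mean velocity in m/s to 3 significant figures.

V ≈ 0.0664 m/s

For laminar flow, f = 64/Re with Re = ρVD/μ, so Darcy-Weisbach reduces to ΔP = 32μLV/D². Solving for V: V = ΔP·D²/(32μL) = 802·(0.00764)²/(32·0.00104·21.2) = 0.06635 m/s.
Check: Re = ρVD/μ = 792·0.06635·0.00764/0.00104 = 386 < 2300, so the laminar assumption holds.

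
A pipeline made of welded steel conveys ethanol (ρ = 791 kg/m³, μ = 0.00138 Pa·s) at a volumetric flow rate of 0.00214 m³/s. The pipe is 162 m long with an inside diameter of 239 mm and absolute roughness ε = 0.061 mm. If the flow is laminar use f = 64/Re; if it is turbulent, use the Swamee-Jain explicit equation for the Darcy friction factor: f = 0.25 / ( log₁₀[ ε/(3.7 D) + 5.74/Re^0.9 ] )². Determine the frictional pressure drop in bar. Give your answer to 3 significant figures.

Cross-sectional area A = πD²/4 = π(0.239)²/4 = 0.04486 m²; mean velocity V = Q/A = 0.00214/0.04486 = 0.0477 m/s.
Reynolds number Re = ρVD/μ = 791 · 0.0477 · 0.239 / 0.00138 = 6535.
Re > 4000 → turbulent. Relative roughness ε/D = 6.1e-05/0.239 = 0.000255. Swamee-Jain: f = 0.25/(log₁₀[0.000255/3.7 + 5.74/6535^0.9])² = 0.25/(log₁₀[6.9e-05 + 0.00211])² = 0.25/(-2.661)² = 0.03531.
Darcy-Weisbach: ΔP = f(L/D)(ρV²/2) = 0.03531·(162/0.239)·(791·0.0477²/2) = 0.03531·677.8·0.8999 = 21.54 Pa.
ΔP = 21.54 Pa = 2.15×10^-4 bar.

ΔP ≈ 2.15×10^-4 bar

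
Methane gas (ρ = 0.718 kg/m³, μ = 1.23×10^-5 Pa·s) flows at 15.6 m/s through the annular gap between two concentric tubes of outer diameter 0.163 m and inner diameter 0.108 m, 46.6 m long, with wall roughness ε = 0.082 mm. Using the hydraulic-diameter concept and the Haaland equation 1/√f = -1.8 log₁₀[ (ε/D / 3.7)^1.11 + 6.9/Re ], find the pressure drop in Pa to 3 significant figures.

ΔP ≈ 1850 Pa

Hydraulic diameter D_h = 4A/P = D_o - D_i = 0.163 - 0.108 = 0.055 m.
Re = ρVD_h/μ = 0.718·15.6·0.055/1.23e-05 = 5.008e+04.
ε/D_h = 8.2e-05/0.055 = 0.00149; Haaland gives 1/√f = -1.8 log₁₀[0.000171+0.000138] = 6.32, so f = 0.02504.
ΔP = f(L/D_h)(ρV²/2) = 0.02504·46.6/0.055·87.37 = 1853 Pa.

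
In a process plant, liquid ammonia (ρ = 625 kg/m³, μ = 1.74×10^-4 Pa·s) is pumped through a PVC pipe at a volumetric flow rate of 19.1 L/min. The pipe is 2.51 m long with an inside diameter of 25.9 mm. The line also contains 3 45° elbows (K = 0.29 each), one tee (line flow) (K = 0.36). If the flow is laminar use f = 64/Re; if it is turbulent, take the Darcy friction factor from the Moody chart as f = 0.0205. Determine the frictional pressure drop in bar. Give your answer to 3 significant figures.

ΔP ≈ 0.00367 bar

Q = 19.1 L/min = 19.1/60000 = 0.0003183 m³/s.
Cross-sectional area A = πD²/4 = π(0.0259)²/4 = 0.0005269 m²; mean velocity V = Q/A = 0.0003183/0.0005269 = 0.6042 m/s.
Reynolds number Re = ρVD/μ = 625 · 0.6042 · 0.0259 / 0.000174 = 5.621e+04.
Re > 4000 → turbulent; use the Moody-chart value f = 0.0205.
Total minor-loss coefficient ΣK = 3·0.29 + 1·0.36 = 1.23.
ΔP = [f·L/D + ΣK]·(ρV²/2) = [0.0205·2.51/0.0259 + 1.23]·(625·0.6042²/2) = [1.987 + 1.23]·114.1 = 367 Pa.
ΔP = 367 Pa = 0.00367 bar.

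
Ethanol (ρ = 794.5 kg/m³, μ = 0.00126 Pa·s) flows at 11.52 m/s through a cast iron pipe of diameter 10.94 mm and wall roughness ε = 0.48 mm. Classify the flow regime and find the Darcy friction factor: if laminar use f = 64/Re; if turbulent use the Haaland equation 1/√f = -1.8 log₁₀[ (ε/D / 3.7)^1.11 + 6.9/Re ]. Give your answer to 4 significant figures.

Re = ρVD/μ = 794.5·11.52·0.01094/0.00126 = 7.947e+04.
Re > 4000 → turbulent. ε/D = 0.00048/0.01094 = 0.0439; Haaland: 1/√f = -1.8 log₁₀[0.00728 + 8.68e-05] = 3.839, so f = 0.06786.

f ≈ 0.06786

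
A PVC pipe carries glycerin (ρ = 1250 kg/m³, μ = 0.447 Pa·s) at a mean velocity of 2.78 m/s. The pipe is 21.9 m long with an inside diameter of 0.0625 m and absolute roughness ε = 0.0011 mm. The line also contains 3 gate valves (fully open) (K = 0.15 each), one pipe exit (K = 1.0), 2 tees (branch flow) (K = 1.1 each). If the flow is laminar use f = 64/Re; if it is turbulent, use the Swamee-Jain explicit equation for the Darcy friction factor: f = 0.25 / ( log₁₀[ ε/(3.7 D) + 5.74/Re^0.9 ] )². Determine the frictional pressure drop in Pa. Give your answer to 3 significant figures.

Reynolds number Re = ρVD/μ = 1250 · 2.78 · 0.0625 / 0.447 = 485.9.
Re < 2300 → laminar flow, so f = 64/Re = 64/485.9 = 0.1317 (the turbulent correlation is not needed).
Total minor-loss coefficient ΣK = 3·0.15 + 1·1 + 2·1.1 = 3.65.
ΔP = [f·L/D + ΣK]·(ρV²/2) = [0.1317·21.9/0.0625 + 3.65]·(1250·2.78²/2) = [46.15 + 3.65]·4830 = 2.406e+05 Pa.

ΔP ≈ 241000 Pa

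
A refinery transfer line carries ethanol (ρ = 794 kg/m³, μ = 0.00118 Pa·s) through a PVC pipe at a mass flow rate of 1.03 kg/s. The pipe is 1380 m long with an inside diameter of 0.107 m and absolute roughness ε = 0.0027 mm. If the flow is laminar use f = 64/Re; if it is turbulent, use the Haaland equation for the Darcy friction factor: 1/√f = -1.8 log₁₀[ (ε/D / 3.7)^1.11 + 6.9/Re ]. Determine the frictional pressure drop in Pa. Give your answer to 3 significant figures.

A = πD²/4 = π(0.107)²/4 = 0.008992 m²; mean velocity V = ṁ/(ρA) = 1.03/(794 · 0.008992) = 0.1443 m/s.
Reynolds number Re = ρVD/μ = 794 · 0.1443 · 0.107 / 0.00118 = 1.039e+04.
Re > 4000 → turbulent. Relative roughness ε/D = 2.7e-06/0.107 = 2.52e-05. Haaland: 1/√f = -1.8 log₁₀[(2.52e-05/3.7)^1.11 + 6.9/1.039e+04] = -1.8 log₁₀[1.84e-06 + 0.000664] = 5.718, so f = 0.03059.
Darcy-Weisbach: ΔP = f(L/D)(ρV²/2) = 0.03059·(1380/0.107)·(794·0.1443²/2) = 0.03059·1.29e+04·8.262 = 3260 Pa.

ΔP ≈ 3260 Pa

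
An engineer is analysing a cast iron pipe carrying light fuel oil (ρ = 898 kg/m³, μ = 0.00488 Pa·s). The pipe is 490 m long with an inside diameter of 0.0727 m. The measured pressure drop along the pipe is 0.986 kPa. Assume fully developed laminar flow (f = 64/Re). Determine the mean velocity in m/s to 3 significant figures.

For laminar flow, f = 64/Re with Re = ρVD/μ, so Darcy-Weisbach reduces to ΔP = 32μLV/D². Solving for V: V = ΔP·D²/(32μL) = 986·(0.0727)²/(32·0.00488·490) = 0.06811 m/s.
Check: Re = ρVD/μ = 898·0.06811·0.0727/0.00488 = 911.1 < 2300, so the laminar assumption holds.

V ≈ 0.0681 m/s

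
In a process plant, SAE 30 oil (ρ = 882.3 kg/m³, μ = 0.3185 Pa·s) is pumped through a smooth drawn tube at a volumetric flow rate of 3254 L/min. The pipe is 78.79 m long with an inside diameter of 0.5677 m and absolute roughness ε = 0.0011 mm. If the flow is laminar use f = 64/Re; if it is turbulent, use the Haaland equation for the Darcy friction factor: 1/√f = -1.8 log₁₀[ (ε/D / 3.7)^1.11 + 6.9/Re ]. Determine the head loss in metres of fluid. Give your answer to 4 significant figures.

h_f ≈ 0.06168 m

Q = 3254 L/min = 3254/60000 = 0.05423 m³/s.
Cross-sectional area A = πD²/4 = π(0.5677)²/4 = 0.2531 m²; mean velocity V = Q/A = 0.05423/0.2531 = 0.2143 m/s.
Reynolds number Re = ρVD/μ = 882.3 · 0.2143 · 0.5677 / 0.319 = 336.9.
Re < 2300 → laminar flow, so f = 64/Re = 64/336.9 = 0.1899 (the turbulent correlation is not needed).
Darcy-Weisbach: ΔP = f(L/D)(ρV²/2) = 0.1899·(78.79/0.5677)·(882.3·0.2143²/2) = 0.1899·138.8·20.25 = 533.9 Pa.
Head loss h_f = ΔP/(ρg) = 533.9/(882.3·9.81) = 0.06168 m.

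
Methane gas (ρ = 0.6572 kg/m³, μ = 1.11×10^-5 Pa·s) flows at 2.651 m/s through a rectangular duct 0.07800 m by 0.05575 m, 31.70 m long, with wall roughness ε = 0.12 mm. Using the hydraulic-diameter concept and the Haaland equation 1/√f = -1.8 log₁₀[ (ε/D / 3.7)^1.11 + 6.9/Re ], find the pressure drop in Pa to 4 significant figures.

Hydraulic diameter D_h = 4A/P = 4·(0.078·0.05575)/(2·(0.078+0.05575)) = 0.01739/0.2675 = 0.06502 m.
Re = ρVD_h/μ = 0.6572·2.651·0.06502/1.11e-05 = 1.021e+04.
ε/D_h = 0.00012/0.06502 = 0.00185; Haaland gives 1/√f = -1.8 log₁₀[0.000216+0.000676] = 5.489, so f = 0.03319.
ΔP = f(L/D_h)(ρV²/2) = 0.03319·31.7/0.06502·2.309 = 37.36 Pa.

ΔP ≈ 37.36 Pa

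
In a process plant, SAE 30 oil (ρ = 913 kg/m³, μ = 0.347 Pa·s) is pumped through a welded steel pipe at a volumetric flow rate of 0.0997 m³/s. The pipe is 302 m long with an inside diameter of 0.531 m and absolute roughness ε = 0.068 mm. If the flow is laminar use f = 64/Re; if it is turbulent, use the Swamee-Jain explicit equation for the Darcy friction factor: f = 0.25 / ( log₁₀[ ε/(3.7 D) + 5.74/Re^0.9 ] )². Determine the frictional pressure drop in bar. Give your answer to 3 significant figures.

Cross-sectional area A = πD²/4 = π(0.531)²/4 = 0.2215 m²; mean velocity V = Q/A = 0.0997/0.2215 = 0.4502 m/s.
Reynolds number Re = ρVD/μ = 913 · 0.4502 · 0.531 / 0.347 = 629.
Re < 2300 → laminar flow, so f = 64/Re = 64/629 = 0.1017 (the turbulent correlation is not needed).
Darcy-Weisbach: ΔP = f(L/D)(ρV²/2) = 0.1017·(302/0.531)·(913·0.4502²/2) = 0.1017·568.7·92.53 = 5354 Pa.
ΔP = 5354 Pa = 0.0535 bar.

ΔP ≈ 0.0535 bar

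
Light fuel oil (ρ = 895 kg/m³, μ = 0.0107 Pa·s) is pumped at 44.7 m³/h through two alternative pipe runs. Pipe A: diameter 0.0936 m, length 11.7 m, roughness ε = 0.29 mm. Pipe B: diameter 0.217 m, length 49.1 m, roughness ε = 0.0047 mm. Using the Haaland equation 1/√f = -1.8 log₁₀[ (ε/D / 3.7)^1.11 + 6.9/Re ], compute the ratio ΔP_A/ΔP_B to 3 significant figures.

Pipe A: V = Q/A = 0.01242/0.006881 = 1.805 m/s; Re = 1.413e+04; ε/D = 0.0031; Haaland → f = 0.03298; ΔP_A = f(L/D)(ρV²/2) = 6007 Pa.
Pipe B: V = Q/A = 0.01242/0.03698 = 0.3357 m/s; Re = 6094; ε/D = 2.17e-05; Haaland → f = 0.03558; ΔP_B = f(L/D)(ρV²/2) = 406 Pa.
ΔP_A/ΔP_B = 6007/406 = 14.8.

ΔP_A/ΔP_B ≈ 14.8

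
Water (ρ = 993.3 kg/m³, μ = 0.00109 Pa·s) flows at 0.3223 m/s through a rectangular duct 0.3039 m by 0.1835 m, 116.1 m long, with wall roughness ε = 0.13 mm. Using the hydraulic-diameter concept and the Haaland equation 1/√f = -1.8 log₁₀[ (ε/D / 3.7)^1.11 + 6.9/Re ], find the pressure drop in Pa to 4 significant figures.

Hydraulic diameter D_h = 4A/P = 4·(0.3039·0.1835)/(2·(0.3039+0.1835)) = 0.2231/0.9748 = 0.2288 m.
Re = ρVD_h/μ = 993.3·0.3223·0.2288/0.00109 = 6.721e+04.
ε/D_h = 0.00013/0.2288 = 0.000568; Haaland gives 1/√f = -1.8 log₁₀[5.84e-05+0.000103] = 6.827, so f = 0.02145.
ΔP = f(L/D_h)(ρV²/2) = 0.02145·116.1/0.2288·51.59 = 561.6 Pa.

ΔP ≈ 561.6 Pa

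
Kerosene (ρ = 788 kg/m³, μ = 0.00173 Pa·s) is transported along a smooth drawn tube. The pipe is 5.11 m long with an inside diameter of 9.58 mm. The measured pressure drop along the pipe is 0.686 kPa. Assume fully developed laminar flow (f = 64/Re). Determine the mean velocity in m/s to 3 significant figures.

V ≈ 0.223 m/s

For laminar flow, f = 64/Re with Re = ρVD/μ, so Darcy-Weisbach reduces to ΔP = 32μLV/D². Solving for V: V = ΔP·D²/(32μL) = 686·(0.00958)²/(32·0.00173·5.11) = 0.2226 m/s.
Check: Re = ρVD/μ = 788·0.2226·0.00958/0.00173 = 971.1 < 2300, so the laminar assumption holds.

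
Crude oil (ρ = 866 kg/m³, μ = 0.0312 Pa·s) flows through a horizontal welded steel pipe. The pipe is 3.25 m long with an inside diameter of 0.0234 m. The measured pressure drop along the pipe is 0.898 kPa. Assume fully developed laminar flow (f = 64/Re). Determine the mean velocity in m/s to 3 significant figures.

V ≈ 0.152 m/s

For laminar flow, f = 64/Re with Re = ρVD/μ, so Darcy-Weisbach reduces to ΔP = 32μLV/D². Solving for V: V = ΔP·D²/(32μL) = 898·(0.0234)²/(32·0.0312·3.25) = 0.1515 m/s.
Check: Re = ρVD/μ = 866·0.1515·0.0234/0.0312 = 98.42 < 2300, so the laminar assumption holds.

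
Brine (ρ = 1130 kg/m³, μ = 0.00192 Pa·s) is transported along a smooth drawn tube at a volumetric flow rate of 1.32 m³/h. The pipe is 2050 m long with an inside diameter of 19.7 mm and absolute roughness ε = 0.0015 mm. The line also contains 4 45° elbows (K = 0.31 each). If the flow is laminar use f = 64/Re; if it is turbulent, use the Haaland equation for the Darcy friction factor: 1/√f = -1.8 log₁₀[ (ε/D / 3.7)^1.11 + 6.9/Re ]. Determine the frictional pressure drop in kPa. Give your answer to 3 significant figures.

Q = 1.32 m³/h = 1.32/3600 = 0.0003667 m³/s.
Cross-sectional area A = πD²/4 = π(0.0197)²/4 = 0.0003048 m²; mean velocity V = Q/A = 0.0003667/0.0003048 = 1.203 m/s.
Reynolds number Re = ρVD/μ = 1130 · 1.203 · 0.0197 / 0.00192 = 1.395e+04.
Re > 4000 → turbulent. Relative roughness ε/D = 1.5e-06/0.0197 = 7.61e-05. Haaland: 1/√f = -1.8 log₁₀[(7.61e-05/3.7)^1.11 + 6.9/1.395e+04] = -1.8 log₁₀[6.28e-06 + 0.000495] = 5.94, so f = 0.02834.
Total minor-loss coefficient ΣK = 4·0.31 = 1.24.
ΔP = [f·L/D + ΣK]·(ρV²/2) = [0.02834·2050/0.0197 + 1.24]·(1130·1.203²/2) = [2949 + 1.24]·817.6 = 2.412e+06 Pa.
ΔP = 2.412e+06 Pa = 2410 kPa.

ΔP ≈ 2410 kPa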